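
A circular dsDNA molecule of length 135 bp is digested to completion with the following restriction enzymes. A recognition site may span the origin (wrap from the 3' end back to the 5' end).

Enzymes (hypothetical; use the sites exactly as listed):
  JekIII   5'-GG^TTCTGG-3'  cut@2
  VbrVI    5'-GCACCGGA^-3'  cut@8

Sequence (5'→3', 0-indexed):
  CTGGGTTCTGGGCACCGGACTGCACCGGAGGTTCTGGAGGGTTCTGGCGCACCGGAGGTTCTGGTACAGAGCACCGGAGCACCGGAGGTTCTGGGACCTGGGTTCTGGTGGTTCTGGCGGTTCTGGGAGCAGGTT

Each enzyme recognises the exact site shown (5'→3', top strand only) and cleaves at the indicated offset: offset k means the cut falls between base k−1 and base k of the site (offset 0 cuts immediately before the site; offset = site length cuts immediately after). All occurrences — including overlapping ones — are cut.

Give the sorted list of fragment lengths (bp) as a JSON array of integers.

[2,2,2,7,8,9,9,10,10,13,14,14,15,20]

Per-enzyme occurrences:
  JekIII GGTTCTGG/2: at [3, 29, 39, 56, 86, 100, 109, 118, 131] ⇒ [5, 31, 41, 58, 88, 102, 111, 120, 133]
  VbrVI GCACCGGA/8: at [11, 21, 48, 70, 78] ⇒ [19, 29, 56, 78, 86]

All cut coordinates (distinct, sorted): [5, 19, 29, 31, 41, 56, 58, 78, 86, 88, 102, 111, 120, 133]

Fragment lengths:
  5→19: 14 bp
  19→29: 10 bp
  29→31: 2 bp
  31→41: 10 bp
  41→56: 15 bp
  56→58: 2 bp
  58→78: 20 bp
  78→86: 8 bp
  86→88: 2 bp
  88→102: 14 bp
  102→111: 9 bp
  111→120: 9 bp
  120→133: 13 bp
  133→5 (wrap): 135-133+5 = 7 bp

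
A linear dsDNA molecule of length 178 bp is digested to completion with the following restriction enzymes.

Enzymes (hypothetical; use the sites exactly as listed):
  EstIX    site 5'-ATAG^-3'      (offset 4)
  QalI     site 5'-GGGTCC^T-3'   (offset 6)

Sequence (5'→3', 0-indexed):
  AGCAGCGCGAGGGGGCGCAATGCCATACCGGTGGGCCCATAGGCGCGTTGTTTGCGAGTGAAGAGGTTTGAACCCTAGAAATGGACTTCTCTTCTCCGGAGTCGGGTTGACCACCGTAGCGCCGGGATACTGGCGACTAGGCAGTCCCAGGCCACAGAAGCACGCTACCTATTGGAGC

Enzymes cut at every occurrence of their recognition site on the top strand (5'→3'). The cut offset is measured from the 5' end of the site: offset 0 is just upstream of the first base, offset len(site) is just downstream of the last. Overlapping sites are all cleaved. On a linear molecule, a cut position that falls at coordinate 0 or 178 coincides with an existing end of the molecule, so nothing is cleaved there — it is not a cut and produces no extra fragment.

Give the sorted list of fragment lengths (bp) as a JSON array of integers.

Per-enzyme occurrences:
  EstIX ATAG/4: at [38] ⇒ [42]
  QalI (GGGTCCT, off=6): no sites

All cut coordinates (distinct, sorted): [42]

Fragments:
  [0,42): 42 bp
  [42,178): 136 bp

[42,136]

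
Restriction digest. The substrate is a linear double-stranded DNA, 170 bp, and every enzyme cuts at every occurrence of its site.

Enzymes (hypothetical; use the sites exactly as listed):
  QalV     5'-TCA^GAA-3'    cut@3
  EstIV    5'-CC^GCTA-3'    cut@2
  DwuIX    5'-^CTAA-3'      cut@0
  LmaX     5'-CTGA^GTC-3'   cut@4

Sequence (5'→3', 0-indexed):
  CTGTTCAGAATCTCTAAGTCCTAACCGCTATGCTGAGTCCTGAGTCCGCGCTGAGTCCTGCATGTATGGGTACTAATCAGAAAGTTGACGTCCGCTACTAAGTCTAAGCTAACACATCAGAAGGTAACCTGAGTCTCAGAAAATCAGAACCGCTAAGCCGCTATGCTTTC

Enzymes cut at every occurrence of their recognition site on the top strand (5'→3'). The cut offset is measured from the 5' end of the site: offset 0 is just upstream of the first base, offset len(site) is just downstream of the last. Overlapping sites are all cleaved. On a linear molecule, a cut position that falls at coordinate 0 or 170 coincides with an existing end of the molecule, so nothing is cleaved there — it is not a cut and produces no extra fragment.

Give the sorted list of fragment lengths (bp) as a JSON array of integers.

Site scan:
  QalV TCAGAA/3: at [4, 76, 116, 135, 143] ⇒ [7, 79, 119, 138, 146]
  EstIV CCGCTA/2: at [24, 91, 149, 157] ⇒ [26, 93, 151, 159]
  DwuIX CTAA/0: at [13, 20, 72, 97, 103, 108, 152] ⇒ [13, 20, 72, 97, 103, 108, 152]
  LmaX CTGAGTC/4: at [32, 39, 50, 128] ⇒ [36, 43, 54, 132]

All cut coordinates (distinct, sorted): [7, 13, 20, 26, 36, 43, 54, 72, 79, 93, 97, 103, 108, 119, 132, 138, 146, 151, 152, 159]

Fragment lengths:
  [0,7): 7 bp
  [7,13): 6 bp
  [13,20): 7 bp
  [20,26): 6 bp
  [26,36): 10 bp
  [36,43): 7 bp
  [43,54): 11 bp
  [54,72): 18 bp
  [72,79): 7 bp
  [79,93): 14 bp
  [93,97): 4 bp
  [97,103): 6 bp
  [103,108): 5 bp
  [108,119): 11 bp
  [119,132): 13 bp
  [132,138): 6 bp
  [138,146): 8 bp
  [146,151): 5 bp
  [151,152): 1 bp
  [152,159): 7 bp
  [159,170): 11 bp

[1,4,5,5,6,6,6,6,7,7,7,7,7,8,10,11,11,11,13,14,18]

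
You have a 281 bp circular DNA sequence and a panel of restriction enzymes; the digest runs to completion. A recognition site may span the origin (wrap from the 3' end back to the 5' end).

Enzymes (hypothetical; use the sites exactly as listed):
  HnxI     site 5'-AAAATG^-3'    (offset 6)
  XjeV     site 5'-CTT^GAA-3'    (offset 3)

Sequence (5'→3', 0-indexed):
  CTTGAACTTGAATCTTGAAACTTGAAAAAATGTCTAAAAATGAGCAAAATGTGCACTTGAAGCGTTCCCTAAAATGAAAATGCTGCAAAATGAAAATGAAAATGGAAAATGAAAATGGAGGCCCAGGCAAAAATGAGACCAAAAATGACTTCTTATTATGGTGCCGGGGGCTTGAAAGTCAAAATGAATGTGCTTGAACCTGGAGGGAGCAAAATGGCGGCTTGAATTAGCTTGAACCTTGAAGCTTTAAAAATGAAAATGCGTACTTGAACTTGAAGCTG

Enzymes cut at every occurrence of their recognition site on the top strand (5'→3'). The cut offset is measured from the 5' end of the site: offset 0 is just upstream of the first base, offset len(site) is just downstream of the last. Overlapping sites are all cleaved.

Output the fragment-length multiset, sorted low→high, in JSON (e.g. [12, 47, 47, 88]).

[6,6,6,6,6,6,6,7,7,7,7,7,7,7,9,9,9,10,10,10,10,12,13,15,18,18,21,26]

Scan for sites:
  HnxI (AAAATG, off=6): starts [26, 36, 45, 70, 76, 86, 92, 98, 105, 111, 129, 141, 180, 210, 249, 255] → cuts [32, 42, 51, 76, 82, 92, 98, 104, 111, 117, 135, 147, 186, 216, 255, 261]
  XjeV (CTTGAA, off=3): starts [0, 6, 13, 20, 55, 170, 192, 220, 230, 237, 265, 271] → cuts [3, 9, 16, 23, 58, 173, 195, 223, 233, 240, 268, 274]

All cut coordinates (distinct, sorted): [3, 9, 16, 23, 32, 42, 51, 58, 76, 82, 92, 98, 104, 111, 117, 135, 147, 173, 186, 195, 216, 223, 233, 240, 255, 261, 268, 274]

Fragment lengths:
  3→9: 6 bp
  9→16: 7 bp
  16→23: 7 bp
  23→32: 9 bp
  32→42: 10 bp
  42→51: 9 bp
  51→58: 7 bp
  58→76: 18 bp
  76→82: 6 bp
  82→92: 10 bp
  92→98: 6 bp
  98→104: 6 bp
  104→111: 7 bp
  111→117: 6 bp
  117→135: 18 bp
  135→147: 12 bp
  147→173: 26 bp
  173→186: 13 bp
  186→195: 9 bp
  195→216: 21 bp
  216→223: 7 bp
  223→233: 10 bp
  233→240: 7 bp
  240→255: 15 bp
  255→261: 6 bp
  261→268: 7 bp
  268→274: 6 bp
  274→3 (wrap): 281-274+3 = 10 bp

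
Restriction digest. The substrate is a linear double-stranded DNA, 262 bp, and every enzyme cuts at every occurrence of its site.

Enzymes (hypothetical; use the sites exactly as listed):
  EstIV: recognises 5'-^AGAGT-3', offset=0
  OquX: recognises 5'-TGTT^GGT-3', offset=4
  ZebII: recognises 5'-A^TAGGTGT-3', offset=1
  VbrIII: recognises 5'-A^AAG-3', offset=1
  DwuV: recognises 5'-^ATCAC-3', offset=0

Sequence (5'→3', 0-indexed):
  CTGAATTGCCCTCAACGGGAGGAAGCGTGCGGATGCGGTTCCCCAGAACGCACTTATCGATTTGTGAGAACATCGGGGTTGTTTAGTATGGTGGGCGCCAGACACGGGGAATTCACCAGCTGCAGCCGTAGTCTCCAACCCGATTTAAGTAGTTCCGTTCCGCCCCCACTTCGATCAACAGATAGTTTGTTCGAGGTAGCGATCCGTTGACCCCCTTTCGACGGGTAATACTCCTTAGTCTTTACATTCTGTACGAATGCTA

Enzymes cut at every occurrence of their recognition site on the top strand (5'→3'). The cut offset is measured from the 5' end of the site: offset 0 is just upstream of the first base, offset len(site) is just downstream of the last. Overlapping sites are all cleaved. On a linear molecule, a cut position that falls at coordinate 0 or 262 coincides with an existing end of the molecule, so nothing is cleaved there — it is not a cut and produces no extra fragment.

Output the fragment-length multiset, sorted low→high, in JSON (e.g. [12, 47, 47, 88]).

Site scan:
  EstIV (AGAGT, off=0): no sites
  OquX (TGTTGGT, off=4): no sites
  ZebII (ATAGGTGT, off=1): no sites
  VbrIII (AAAG, off=1): no sites
  DwuV (ATCAC, off=0): no sites

Pooled cuts: ∅

Fragment lengths:
  no cuts → one linear fragment of 262 bp

[262]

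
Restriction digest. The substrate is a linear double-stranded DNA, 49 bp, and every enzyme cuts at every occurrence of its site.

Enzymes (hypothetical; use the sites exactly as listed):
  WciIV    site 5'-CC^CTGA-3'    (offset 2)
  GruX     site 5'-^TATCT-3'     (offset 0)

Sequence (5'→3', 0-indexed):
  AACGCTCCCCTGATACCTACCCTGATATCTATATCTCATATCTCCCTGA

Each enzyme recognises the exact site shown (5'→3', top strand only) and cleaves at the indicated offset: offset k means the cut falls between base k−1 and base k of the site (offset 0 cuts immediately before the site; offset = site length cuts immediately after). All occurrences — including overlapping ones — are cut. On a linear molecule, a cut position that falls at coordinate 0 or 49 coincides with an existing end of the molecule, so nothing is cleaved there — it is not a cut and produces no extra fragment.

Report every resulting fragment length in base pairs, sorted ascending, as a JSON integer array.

[4,4,6,7,7,9,12]

Per-enzyme occurrences:
  WciIV (CCCTGA, off=2): starts [7, 19, 43] → cuts [9, 21, 45]
  GruX (TATCT, off=0): starts [25, 31, 38] → cuts [25, 31, 38]

All cut coordinates (distinct, sorted): [9, 21, 25, 31, 38, 45]

Fragments:
  [0,9): 9 bp
  [9,21): 12 bp
  [21,25): 4 bp
  [25,31): 6 bp
  [31,38): 7 bp
  [38,45): 7 bp
  [45,49): 4 bp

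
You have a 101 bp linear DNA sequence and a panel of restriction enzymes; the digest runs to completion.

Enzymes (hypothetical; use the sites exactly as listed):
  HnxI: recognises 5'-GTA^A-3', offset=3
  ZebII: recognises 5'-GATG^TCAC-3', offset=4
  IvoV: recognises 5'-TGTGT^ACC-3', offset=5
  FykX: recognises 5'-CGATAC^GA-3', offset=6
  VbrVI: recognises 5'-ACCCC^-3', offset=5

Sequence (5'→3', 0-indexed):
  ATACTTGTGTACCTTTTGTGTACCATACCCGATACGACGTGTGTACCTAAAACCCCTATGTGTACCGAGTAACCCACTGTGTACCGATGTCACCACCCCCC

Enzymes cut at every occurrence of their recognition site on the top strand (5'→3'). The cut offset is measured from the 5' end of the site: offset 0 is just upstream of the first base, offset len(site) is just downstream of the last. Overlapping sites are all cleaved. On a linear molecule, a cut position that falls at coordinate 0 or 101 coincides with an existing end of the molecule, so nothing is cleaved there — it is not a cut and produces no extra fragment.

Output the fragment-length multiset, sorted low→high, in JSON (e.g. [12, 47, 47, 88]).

[2,7,7,8,9,10,10,11,11,12,14]

Per-enzyme occurrences:
  HnxI GTAA/3: at [68] ⇒ [71]
  ZebII GATGTCAC/4: at [85] ⇒ [89]
  IvoV TGTGTACC/5: at [5, 16, 39, 58, 77] ⇒ [10, 21, 44, 63, 82]
  FykX CGATACGA/6: at [29] ⇒ [35]
  VbrVI ACCCC/5: at [51, 94] ⇒ [56, 99]

All cut coordinates (distinct, sorted): [10, 21, 35, 44, 56, 63, 71, 82, 89, 99]

Fragments:
  [0,10): 10 bp
  [10,21): 11 bp
  [21,35): 14 bp
  [35,44): 9 bp
  [44,56): 12 bp
  [56,63): 7 bp
  [63,71): 8 bp
  [71,82): 11 bp
  [82,89): 7 bp
  [89,99): 10 bp
  [99,101): 2 bp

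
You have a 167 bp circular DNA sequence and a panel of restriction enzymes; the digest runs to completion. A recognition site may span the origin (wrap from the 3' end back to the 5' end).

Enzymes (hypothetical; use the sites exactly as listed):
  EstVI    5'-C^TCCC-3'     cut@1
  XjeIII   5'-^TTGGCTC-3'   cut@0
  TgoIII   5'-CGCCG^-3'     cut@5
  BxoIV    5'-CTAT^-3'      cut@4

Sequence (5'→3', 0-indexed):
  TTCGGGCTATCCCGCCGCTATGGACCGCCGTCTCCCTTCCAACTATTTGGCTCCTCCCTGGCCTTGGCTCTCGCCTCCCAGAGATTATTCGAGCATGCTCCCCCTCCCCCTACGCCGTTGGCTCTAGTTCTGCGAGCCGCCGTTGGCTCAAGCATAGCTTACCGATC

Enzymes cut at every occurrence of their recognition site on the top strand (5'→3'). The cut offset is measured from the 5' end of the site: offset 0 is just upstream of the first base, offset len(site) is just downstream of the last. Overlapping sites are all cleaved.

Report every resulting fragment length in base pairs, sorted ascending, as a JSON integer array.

Per-enzyme occurrences:
  EstVI (CTCCC, off=1): starts [31, 53, 74, 97, 103] → cuts [32, 54, 75, 98, 104]
  XjeIII (TTGGCTC, off=0): starts [46, 63, 117, 142] → cuts [46, 63, 117, 142]
  TgoIII (CGCCG, off=5): starts [12, 25, 112, 137] → cuts [17, 30, 117, 142]
  BxoIV (CTAT, off=4): starts [6, 17, 42] → cuts [10, 21, 46]

Pooled cuts: [10, 17, 21, 30, 32, 46, 54, 63, 75, 98, 104, 117, 142]

Fragment lengths:
  10→17: 7 bp
  17→21: 4 bp
  21→30: 9 bp
  30→32: 2 bp
  32→46: 14 bp
  46→54: 8 bp
  54→63: 9 bp
  63→75: 12 bp
  75→98: 23 bp
  98→104: 6 bp
  104→117: 13 bp
  117→142: 25 bp
  142→10 (wrap): 167-142+10 = 35 bp

[2,4,6,7,8,9,9,12,13,14,23,25,35]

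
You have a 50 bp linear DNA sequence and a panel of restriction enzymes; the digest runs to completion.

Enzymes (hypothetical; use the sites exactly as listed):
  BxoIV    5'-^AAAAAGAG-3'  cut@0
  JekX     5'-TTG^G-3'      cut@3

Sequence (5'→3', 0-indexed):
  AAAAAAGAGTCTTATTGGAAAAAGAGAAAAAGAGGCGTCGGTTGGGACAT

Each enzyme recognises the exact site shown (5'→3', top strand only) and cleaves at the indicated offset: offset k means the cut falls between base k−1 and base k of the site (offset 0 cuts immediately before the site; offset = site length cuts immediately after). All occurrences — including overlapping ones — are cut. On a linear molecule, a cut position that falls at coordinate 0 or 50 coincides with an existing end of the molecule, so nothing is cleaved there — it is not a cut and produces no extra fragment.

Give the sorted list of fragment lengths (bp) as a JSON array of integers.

Per-enzyme occurrences:
  BxoIV AAAAAGAG/0: at [1, 18, 26] ⇒ [1, 18, 26]
  JekX TTGG/3: at [14, 41] ⇒ [17, 44]

All cut coordinates (distinct, sorted): [1, 17, 18, 26, 44]

Fragments:
  [0,1): 1 bp
  [1,17): 16 bp
  [17,18): 1 bp
  [18,26): 8 bp
  [26,44): 18 bp
  [44,50): 6 bp

[1,1,6,8,16,18]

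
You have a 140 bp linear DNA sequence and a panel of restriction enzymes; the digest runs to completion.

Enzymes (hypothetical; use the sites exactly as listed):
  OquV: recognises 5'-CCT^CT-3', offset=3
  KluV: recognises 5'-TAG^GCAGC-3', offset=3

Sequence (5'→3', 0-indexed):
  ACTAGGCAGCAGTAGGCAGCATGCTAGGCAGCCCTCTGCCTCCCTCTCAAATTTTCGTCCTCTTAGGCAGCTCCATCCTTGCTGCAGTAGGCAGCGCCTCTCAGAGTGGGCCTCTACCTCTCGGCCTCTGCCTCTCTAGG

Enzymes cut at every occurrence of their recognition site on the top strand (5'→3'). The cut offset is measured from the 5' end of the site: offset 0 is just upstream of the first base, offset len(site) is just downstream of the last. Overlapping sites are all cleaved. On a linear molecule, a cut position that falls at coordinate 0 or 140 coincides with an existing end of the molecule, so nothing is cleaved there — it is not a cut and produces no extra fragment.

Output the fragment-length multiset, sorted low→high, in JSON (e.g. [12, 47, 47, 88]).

Per-enzyme occurrences:
  OquV (CCTCT, off=3): starts [32, 42, 58, 96, 110, 116, 124, 130] → cuts [35, 45, 61, 99, 113, 119, 127, 133]
  KluV (TAGGCAGC, off=3): starts [2, 12, 24, 63, 87] → cuts [5, 15, 27, 66, 90]

All cut coordinates (distinct, sorted): [5, 15, 27, 35, 45, 61, 66, 90, 99, 113, 119, 127, 133]

Fragment lengths:
  [0,5): 5 bp
  [5,15): 10 bp
  [15,27): 12 bp
  [27,35): 8 bp
  [35,45): 10 bp
  [45,61): 16 bp
  [61,66): 5 bp
  [66,90): 24 bp
  [90,99): 9 bp
  [99,113): 14 bp
  [113,119): 6 bp
  [119,127): 8 bp
  [127,133): 6 bp
  [133,140): 7 bp

[5,5,6,6,7,8,8,9,10,10,12,14,16,24]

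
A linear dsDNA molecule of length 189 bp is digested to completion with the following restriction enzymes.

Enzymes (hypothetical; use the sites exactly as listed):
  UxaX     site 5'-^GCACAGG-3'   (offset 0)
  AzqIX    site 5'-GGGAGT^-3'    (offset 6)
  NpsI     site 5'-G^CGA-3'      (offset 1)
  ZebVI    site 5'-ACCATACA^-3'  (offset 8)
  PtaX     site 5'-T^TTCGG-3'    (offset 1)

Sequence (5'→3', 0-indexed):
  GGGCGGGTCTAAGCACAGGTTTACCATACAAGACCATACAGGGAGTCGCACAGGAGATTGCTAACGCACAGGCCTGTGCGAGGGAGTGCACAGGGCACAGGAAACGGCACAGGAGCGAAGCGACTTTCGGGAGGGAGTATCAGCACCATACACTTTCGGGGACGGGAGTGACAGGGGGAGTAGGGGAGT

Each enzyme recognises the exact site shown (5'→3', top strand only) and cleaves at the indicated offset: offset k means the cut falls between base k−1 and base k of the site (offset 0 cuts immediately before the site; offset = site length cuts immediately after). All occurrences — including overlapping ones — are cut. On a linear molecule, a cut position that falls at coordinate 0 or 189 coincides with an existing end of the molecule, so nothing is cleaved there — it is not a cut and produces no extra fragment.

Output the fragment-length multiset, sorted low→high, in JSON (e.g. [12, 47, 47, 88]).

Site scan:
  UxaX GCACAGG/0: at [12, 47, 65, 87, 94, 106] ⇒ [12, 47, 65, 87, 94, 106]
  AzqIX GGGAGT/6: at [40, 81, 132, 163, 175, 183] ⇒ [46, 87, 138, 169, 181] (position 189 is a terminus of the linear molecule — no cut)
  NpsI GCGA/1: at [77, 114, 119] ⇒ [78, 115, 120]
  ZebVI ACCATACA/8: at [22, 32, 144] ⇒ [30, 40, 152]
  PtaX TTTCGG/1: at [124, 153] ⇒ [125, 154]

All cut coordinates (distinct, sorted): [12, 30, 40, 46, 47, 65, 78, 87, 94, 106, 115, 120, 125, 138, 152, 154, 169, 181]

Fragment lengths:
  [0,12): 12 bp
  [12,30): 18 bp
  [30,40): 10 bp
  [40,46): 6 bp
  [46,47): 1 bp
  [47,65): 18 bp
  [65,78): 13 bp
  [78,87): 9 bp
  [87,94): 7 bp
  [94,106): 12 bp
  [106,115): 9 bp
  [115,120): 5 bp
  [120,125): 5 bp
  [125,138): 13 bp
  [138,152): 14 bp
  [152,154): 2 bp
  [154,169): 15 bp
  [169,181): 12 bp
  [181,189): 8 bp

[1,2,5,5,6,7,8,9,9,10,12,12,12,13,13,14,15,18,18]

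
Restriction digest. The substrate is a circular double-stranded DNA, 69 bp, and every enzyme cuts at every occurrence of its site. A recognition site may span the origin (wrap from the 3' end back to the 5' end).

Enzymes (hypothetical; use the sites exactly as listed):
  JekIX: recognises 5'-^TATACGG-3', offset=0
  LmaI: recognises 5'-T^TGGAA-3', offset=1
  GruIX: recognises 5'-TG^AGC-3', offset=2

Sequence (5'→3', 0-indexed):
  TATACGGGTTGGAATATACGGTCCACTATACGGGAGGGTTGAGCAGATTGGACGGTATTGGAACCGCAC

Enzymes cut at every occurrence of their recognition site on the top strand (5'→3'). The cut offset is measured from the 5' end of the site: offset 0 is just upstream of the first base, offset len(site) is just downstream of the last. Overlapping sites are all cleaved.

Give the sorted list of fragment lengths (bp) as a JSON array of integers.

Site scan:
  JekIX (TATACGG, off=0): starts [0, 14, 26] → cuts [0, 14, 26]
  LmaI (TTGGAA, off=1): starts [8, 57] → cuts [9, 58]
  GruIX (TGAGC, off=2): starts [39] → cuts [41]

Pooled cuts: [0, 9, 14, 26, 41, 58]

Fragment lengths:
  0→9: 9 bp
  9→14: 5 bp
  14→26: 12 bp
  26→41: 15 bp
  41→58: 17 bp
  58→0 (wrap): 69-58+0 = 11 bp

[5,9,11,12,15,17]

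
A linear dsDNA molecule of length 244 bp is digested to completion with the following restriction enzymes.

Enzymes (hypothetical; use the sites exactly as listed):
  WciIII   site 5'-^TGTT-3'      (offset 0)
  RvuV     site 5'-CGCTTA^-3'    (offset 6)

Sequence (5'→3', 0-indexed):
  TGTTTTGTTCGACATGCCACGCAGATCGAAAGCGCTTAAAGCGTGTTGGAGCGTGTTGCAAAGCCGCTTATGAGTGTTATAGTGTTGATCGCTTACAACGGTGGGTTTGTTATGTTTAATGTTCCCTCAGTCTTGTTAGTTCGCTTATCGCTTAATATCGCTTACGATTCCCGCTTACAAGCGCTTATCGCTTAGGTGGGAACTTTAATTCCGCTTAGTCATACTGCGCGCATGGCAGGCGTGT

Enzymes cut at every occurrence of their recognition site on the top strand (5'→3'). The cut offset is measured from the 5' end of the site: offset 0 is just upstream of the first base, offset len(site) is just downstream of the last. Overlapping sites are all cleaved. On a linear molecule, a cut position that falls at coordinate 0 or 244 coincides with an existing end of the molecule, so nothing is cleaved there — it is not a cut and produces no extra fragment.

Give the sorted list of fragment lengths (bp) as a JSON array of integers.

Per-enzyme occurrences:
  WciIII TGTT/0: at [0, 5, 43, 53, 74, 82, 107, 112, 119, 133] ⇒ [5, 43, 53, 74, 82, 107, 112, 119, 133] (position 0 is a terminus of the linear molecule — no cut)
  RvuV CGCTTA/6: at [32, 64, 89, 141, 148, 158, 171, 181, 188, 211] ⇒ [38, 70, 95, 147, 154, 164, 177, 187, 194, 217]

Pooled cuts: [5, 38, 43, 53, 70, 74, 82, 95, 107, 112, 119, 133, 147, 154, 164, 177, 187, 194, 217]

Fragment lengths:
  [0,5): 5 bp
  [5,38): 33 bp
  [38,43): 5 bp
  [43,53): 10 bp
  [53,70): 17 bp
  [70,74): 4 bp
  [74,82): 8 bp
  [82,95): 13 bp
  [95,107): 12 bp
  [107,112): 5 bp
  [112,119): 7 bp
  [119,133): 14 bp
  [133,147): 14 bp
  [147,154): 7 bp
  [154,164): 10 bp
  [164,177): 13 bp
  [177,187): 10 bp
  [187,194): 7 bp
  [194,217): 23 bp
  [217,244): 27 bp

[4,5,5,5,7,7,7,8,10,10,10,12,13,13,14,14,17,23,27,33]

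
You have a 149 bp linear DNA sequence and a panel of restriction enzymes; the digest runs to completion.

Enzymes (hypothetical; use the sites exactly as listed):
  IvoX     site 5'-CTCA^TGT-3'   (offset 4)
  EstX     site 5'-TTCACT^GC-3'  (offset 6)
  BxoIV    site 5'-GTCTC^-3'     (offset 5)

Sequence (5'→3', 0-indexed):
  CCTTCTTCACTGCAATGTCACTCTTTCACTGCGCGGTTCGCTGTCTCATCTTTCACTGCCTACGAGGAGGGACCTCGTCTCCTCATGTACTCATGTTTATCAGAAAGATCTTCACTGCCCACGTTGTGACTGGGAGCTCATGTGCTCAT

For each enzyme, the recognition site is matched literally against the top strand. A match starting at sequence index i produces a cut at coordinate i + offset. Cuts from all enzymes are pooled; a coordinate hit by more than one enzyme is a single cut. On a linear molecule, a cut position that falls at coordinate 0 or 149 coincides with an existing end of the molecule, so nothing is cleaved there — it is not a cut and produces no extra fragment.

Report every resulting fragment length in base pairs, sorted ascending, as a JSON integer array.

Per-enzyme occurrences:
  IvoX (CTCATGT, off=4): starts [81, 89, 136] → cuts [85, 93, 140]
  EstX (TTCACTGC, off=6): starts [5, 24, 51, 110] → cuts [11, 30, 57, 116]
  BxoIV (GTCTC, off=5): starts [42, 76] → cuts [47, 81]

All cut coordinates (distinct, sorted): [11, 30, 47, 57, 81, 85, 93, 116, 140]

Fragments:
  [0,11): 11 bp
  [11,30): 19 bp
  [30,47): 17 bp
  [47,57): 10 bp
  [57,81): 24 bp
  [81,85): 4 bp
  [85,93): 8 bp
  [93,116): 23 bp
  [116,140): 24 bp
  [140,149): 9 bp

[4,8,9,10,11,17,19,23,24,24]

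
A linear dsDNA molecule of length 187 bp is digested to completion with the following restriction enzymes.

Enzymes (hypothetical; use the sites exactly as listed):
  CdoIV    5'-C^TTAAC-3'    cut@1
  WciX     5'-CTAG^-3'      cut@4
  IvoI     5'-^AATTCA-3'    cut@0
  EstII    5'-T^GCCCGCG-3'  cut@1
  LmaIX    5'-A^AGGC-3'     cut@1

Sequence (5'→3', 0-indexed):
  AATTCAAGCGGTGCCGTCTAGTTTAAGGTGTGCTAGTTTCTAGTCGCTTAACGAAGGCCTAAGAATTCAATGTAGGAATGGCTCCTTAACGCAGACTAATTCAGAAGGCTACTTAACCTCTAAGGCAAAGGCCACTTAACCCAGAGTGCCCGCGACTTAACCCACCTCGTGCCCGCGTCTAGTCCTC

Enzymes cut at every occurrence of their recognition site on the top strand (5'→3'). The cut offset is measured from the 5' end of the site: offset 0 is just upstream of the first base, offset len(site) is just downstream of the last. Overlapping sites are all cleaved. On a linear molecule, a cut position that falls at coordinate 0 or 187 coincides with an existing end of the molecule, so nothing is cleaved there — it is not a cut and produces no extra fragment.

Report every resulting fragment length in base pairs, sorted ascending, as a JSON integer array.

[4,5,6,7,7,7,7,8,9,9,10,12,12,12,14,15,21,22]

Per-enzyme occurrences:
  CdoIV (CTTAAC, off=1): starts [46, 84, 111, 134, 155] → cuts [47, 85, 112, 135, 156]
  WciX (CTAG, off=4): starts [17, 32, 39, 178] → cuts [21, 36, 43, 182]
  IvoI (AATTCA, off=0): starts [0, 63, 97] → cuts [63, 97] (position 0 is a terminus of the linear molecule — no cut)
  EstII (TGCCCGCG, off=1): starts [146, 169] → cuts [147, 170]
  LmaIX (AAGGC, off=1): starts [53, 104, 121, 127] → cuts [54, 105, 122, 128]

Pooled cuts: [21, 36, 43, 47, 54, 63, 85, 97, 105, 112, 122, 128, 135, 147, 156, 170, 182]

Fragments:
  [0,21): 21 bp
  [21,36): 15 bp
  [36,43): 7 bp
  [43,47): 4 bp
  [47,54): 7 bp
  [54,63): 9 bp
  [63,85): 22 bp
  [85,97): 12 bp
  [97,105): 8 bp
  [105,112): 7 bp
  [112,122): 10 bp
  [122,128): 6 bp
  [128,135): 7 bp
  [135,147): 12 bp
  [147,156): 9 bp
  [156,170): 14 bp
  [170,182): 12 bp
  [182,187): 5 bp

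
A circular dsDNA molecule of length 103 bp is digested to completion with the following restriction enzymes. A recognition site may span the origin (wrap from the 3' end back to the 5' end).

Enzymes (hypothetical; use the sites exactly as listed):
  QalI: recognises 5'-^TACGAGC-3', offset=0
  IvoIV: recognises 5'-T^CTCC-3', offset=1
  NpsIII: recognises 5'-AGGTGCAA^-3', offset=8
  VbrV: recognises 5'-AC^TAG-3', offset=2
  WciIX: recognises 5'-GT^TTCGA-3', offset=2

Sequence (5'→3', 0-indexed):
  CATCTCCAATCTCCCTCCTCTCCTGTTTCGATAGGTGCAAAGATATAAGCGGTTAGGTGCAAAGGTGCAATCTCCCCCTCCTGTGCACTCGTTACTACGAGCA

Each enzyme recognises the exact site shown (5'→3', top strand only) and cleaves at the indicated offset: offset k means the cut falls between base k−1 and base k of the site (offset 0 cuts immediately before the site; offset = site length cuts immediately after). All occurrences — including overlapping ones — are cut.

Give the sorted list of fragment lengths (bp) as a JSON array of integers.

[1,7,7,8,9,11,14,22,24]

Per-enzyme occurrences:
  QalI (TACGAGC, off=0): starts [95] → cuts [95]
  IvoIV (TCTCC, off=1): starts [2, 9, 18, 70] → cuts [3, 10, 19, 71]
  NpsIII (AGGTGCAA, off=8): starts [32, 54, 62] → cuts [40, 62, 70]
  VbrV (ACTAG, off=2): no sites
  WciIX (GTTTCGA, off=2): starts [24] → cuts [26]

All cut coordinates (distinct, sorted): [3, 10, 19, 26, 40, 62, 70, 71, 95]

Fragment lengths:
  3→10: 7 bp
  10→19: 9 bp
  19→26: 7 bp
  26→40: 14 bp
  40→62: 22 bp
  62→70: 8 bp
  70→71: 1 bp
  71→95: 24 bp
  95→3 (wrap): 103-95+3 = 11 bp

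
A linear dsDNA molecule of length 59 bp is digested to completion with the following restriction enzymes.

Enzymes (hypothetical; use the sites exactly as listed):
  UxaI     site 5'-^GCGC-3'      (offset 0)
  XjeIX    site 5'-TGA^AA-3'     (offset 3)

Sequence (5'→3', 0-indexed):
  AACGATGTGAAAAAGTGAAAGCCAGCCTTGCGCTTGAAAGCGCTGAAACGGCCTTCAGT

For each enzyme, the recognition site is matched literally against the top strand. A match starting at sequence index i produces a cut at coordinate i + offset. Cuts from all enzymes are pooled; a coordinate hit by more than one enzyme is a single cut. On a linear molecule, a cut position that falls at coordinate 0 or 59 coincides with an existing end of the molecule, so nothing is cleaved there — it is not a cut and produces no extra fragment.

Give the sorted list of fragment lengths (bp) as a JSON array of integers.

Per-enzyme occurrences:
  UxaI GCGC/0: at [29, 39] ⇒ [29, 39]
  XjeIX TGAAA/3: at [7, 15, 34, 43] ⇒ [10, 18, 37, 46]

All cut coordinates (distinct, sorted): [10, 18, 29, 37, 39, 46]

Fragments:
  [0,10): 10 bp
  [10,18): 8 bp
  [18,29): 11 bp
  [29,37): 8 bp
  [37,39): 2 bp
  [39,46): 7 bp
  [46,59): 13 bp

[2,7,8,8,10,11,13]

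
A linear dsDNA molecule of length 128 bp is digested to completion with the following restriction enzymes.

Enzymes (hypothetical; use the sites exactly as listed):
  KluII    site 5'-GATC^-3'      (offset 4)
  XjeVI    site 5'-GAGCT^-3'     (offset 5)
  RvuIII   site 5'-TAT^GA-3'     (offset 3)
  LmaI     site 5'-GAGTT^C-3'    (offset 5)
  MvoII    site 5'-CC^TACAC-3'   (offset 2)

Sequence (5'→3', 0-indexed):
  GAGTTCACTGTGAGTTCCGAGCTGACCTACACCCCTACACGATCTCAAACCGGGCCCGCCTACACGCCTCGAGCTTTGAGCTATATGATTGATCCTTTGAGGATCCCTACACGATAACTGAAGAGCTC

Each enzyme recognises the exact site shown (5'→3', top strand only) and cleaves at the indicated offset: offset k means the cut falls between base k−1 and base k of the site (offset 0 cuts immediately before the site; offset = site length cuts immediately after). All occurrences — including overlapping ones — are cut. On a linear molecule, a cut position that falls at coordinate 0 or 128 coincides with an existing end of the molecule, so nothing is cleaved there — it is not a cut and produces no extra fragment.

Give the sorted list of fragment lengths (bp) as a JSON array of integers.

Site scan:
  KluII GATC/4: at [40, 90, 101] ⇒ [44, 94, 105]
  XjeVI GAGCT/5: at [18, 70, 77, 122] ⇒ [23, 75, 82, 127]
  RvuIII TATGA/3: at [83] ⇒ [86]
  LmaI GAGTTC/5: at [0, 11] ⇒ [5, 16]
  MvoII CCTACAC/2: at [25, 33, 58, 105] ⇒ [27, 35, 60, 107]

Pooled cuts: [5, 16, 23, 27, 35, 44, 60, 75, 82, 86, 94, 105, 107, 127]

Fragments:
  [0,5): 5 bp
  [5,16): 11 bp
  [16,23): 7 bp
  [23,27): 4 bp
  [27,35): 8 bp
  [35,44): 9 bp
  [44,60): 16 bp
  [60,75): 15 bp
  [75,82): 7 bp
  [82,86): 4 bp
  [86,94): 8 bp
  [94,105): 11 bp
  [105,107): 2 bp
  [107,127): 20 bp
  [127,128): 1 bp

[1,2,4,4,5,7,7,8,8,9,11,11,15,16,20]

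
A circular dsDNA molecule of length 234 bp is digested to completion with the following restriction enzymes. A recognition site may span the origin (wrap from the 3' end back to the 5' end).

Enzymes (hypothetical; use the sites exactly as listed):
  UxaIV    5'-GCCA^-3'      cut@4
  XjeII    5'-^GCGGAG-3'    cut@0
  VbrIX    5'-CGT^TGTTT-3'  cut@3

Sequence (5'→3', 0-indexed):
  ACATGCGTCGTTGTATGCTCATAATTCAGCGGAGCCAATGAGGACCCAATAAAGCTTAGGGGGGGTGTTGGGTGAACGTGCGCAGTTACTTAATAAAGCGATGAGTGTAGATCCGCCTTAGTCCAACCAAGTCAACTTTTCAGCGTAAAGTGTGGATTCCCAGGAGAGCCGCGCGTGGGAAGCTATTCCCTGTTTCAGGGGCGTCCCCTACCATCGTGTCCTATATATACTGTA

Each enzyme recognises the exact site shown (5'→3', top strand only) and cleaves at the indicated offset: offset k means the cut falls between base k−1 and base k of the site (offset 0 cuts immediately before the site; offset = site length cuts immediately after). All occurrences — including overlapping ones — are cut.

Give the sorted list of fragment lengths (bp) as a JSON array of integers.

Per-enzyme occurrences:
  UxaIV (GCCA, off=4): starts [33] → cuts [37]
  XjeII (GCGGAG, off=0): starts [28] → cuts [28]
  VbrIX (CGTTGTTT, off=3): no sites

Pooled cuts: [28, 37]

Fragment lengths:
  28→37: 9 bp
  37→28 (wrap): 234-37+28 = 225 bp

[9,225]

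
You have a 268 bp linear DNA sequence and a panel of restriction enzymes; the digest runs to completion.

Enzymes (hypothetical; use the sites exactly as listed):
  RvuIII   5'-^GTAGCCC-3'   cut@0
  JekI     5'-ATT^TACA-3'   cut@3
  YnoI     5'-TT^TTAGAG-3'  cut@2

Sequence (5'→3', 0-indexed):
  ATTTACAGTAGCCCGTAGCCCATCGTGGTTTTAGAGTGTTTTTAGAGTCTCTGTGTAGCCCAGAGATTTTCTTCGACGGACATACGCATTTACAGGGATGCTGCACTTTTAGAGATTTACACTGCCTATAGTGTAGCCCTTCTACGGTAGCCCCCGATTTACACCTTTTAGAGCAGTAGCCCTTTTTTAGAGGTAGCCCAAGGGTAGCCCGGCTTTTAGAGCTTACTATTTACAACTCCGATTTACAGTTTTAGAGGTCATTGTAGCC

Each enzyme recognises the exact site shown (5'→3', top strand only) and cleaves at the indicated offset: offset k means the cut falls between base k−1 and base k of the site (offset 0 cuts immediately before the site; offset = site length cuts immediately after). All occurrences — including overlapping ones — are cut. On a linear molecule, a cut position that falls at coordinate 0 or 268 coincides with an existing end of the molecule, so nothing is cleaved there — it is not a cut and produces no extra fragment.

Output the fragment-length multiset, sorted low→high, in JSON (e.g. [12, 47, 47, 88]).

[3,4,6,7,7,8,8,9,11,11,11,12,13,13,13,14,15,15,16,18,18,36]

Per-enzyme occurrences:
  RvuIII (GTAGCCC, off=0): starts [7, 14, 54, 132, 146, 175, 192, 203] → cuts [7, 14, 54, 132, 146, 175, 192, 203]
  JekI (ATTTACA, off=3): starts [0, 87, 114, 156, 227, 240] → cuts [3, 90, 117, 159, 230, 243]
  YnoI (TTTTAGAG, off=2): starts [28, 39, 106, 165, 184, 213, 248] → cuts [30, 41, 108, 167, 186, 215, 250]

All cut coordinates (distinct, sorted): [3, 7, 14, 30, 41, 54, 90, 108, 117, 132, 146, 159, 167, 175, 186, 192, 203, 215, 230, 243, 250]

Fragments:
  [0,3): 3 bp
  [3,7): 4 bp
  [7,14): 7 bp
  [14,30): 16 bp
  [30,41): 11 bp
  [41,54): 13 bp
  [54,90): 36 bp
  [90,108): 18 bp
  [108,117): 9 bp
  [117,132): 15 bp
  [132,146): 14 bp
  [146,159): 13 bp
  [159,167): 8 bp
  [167,175): 8 bp
  [175,186): 11 bp
  [186,192): 6 bp
  [192,203): 11 bp
  [203,215): 12 bp
  [215,230): 15 bp
  [230,243): 13 bp
  [243,250): 7 bp
  [250,268): 18 bp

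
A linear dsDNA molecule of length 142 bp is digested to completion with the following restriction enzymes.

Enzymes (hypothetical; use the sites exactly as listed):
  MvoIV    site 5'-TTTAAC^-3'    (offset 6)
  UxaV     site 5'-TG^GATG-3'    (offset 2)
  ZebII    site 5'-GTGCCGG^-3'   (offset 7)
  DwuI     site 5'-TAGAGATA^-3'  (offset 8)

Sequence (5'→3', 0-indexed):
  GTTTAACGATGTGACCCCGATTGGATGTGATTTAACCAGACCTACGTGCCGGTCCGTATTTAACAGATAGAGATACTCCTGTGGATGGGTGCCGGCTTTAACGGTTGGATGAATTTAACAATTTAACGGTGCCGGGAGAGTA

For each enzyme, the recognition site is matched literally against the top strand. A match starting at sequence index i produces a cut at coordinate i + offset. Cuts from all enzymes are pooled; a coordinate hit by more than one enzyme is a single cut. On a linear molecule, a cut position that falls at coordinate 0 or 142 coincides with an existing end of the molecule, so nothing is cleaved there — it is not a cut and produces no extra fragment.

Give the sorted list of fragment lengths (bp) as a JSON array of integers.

[5,7,7,7,8,8,8,11,12,12,12,13,16,16]

Scan for sites:
  MvoIV TTTAAC/6: at [1, 30, 58, 96, 113, 121] ⇒ [7, 36, 64, 102, 119, 127]
  UxaV TGGATG/2: at [21, 81, 105] ⇒ [23, 83, 107]
  ZebII GTGCCGG/7: at [45, 88, 128] ⇒ [52, 95, 135]
  DwuI TAGAGATA/8: at [67] ⇒ [75]

All cut coordinates (distinct, sorted): [7, 23, 36, 52, 64, 75, 83, 95, 102, 107, 119, 127, 135]

Fragments:
  [0,7): 7 bp
  [7,23): 16 bp
  [23,36): 13 bp
  [36,52): 16 bp
  [52,64): 12 bp
  [64,75): 11 bp
  [75,83): 8 bp
  [83,95): 12 bp
  [95,102): 7 bp
  [102,107): 5 bp
  [107,119): 12 bp
  [119,127): 8 bp
  [127,135): 8 bp
  [135,142): 7 bp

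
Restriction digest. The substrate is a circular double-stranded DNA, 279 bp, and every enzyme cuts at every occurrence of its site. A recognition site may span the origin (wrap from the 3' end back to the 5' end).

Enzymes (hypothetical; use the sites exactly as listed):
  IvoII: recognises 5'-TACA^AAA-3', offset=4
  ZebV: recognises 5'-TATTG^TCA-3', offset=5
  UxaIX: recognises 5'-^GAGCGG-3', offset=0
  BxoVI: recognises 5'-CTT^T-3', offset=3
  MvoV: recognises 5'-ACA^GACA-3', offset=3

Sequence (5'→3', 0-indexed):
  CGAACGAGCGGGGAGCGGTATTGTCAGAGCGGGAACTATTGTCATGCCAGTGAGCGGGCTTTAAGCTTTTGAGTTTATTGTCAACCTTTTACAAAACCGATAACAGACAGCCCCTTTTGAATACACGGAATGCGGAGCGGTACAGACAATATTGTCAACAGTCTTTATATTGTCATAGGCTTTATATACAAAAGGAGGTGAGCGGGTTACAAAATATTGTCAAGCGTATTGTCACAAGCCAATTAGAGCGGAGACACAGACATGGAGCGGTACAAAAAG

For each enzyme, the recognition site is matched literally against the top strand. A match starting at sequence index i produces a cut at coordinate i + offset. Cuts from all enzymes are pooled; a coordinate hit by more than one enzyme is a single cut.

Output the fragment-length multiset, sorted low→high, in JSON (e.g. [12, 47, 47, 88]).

[3,5,6,7,7,7,8,8,8,9,10,10,10,10,10,10,10,11,11,11,12,12,12,12,13,14,15,18]

Site scan:
  IvoII TACAAAA/4: at [89, 186, 207, 270] ⇒ [93, 190, 211, 274]
  ZebV TATTGTCA/5: at [18, 36, 75, 149, 167, 214, 226] ⇒ [23, 41, 80, 154, 172, 219, 231]
  UxaIX GAGCGG/0: at [5, 12, 26, 51, 134, 199, 245, 264] ⇒ [5, 12, 26, 51, 134, 199, 245, 264]
  BxoVI CTTT/3: at [58, 65, 85, 113, 162, 179] ⇒ [61, 68, 88, 116, 165, 182]
  MvoV ACAGACA/3: at [102, 141, 255] ⇒ [105, 144, 258]

All cut coordinates (distinct, sorted): [5, 12, 23, 26, 41, 51, 61, 68, 80, 88, 93, 105, 116, 134, 144, 154, 165, 172, 182, 190, 199, 211, 219, 231, 245, 258, 264, 274]

Fragments:
  5→12: 7 bp
  12→23: 11 bp
  23→26: 3 bp
  26→41: 15 bp
  41→51: 10 bp
  51→61: 10 bp
  61→68: 7 bp
  68→80: 12 bp
  80→88: 8 bp
  88→93: 5 bp
  93→105: 12 bp
  105→116: 11 bp
  116→134: 18 bp
  134→144: 10 bp
  144→154: 10 bp
  154→165: 11 bp
  165→172: 7 bp
  172→182: 10 bp
  182→190: 8 bp
  190→199: 9 bp
  199→211: 12 bp
  211→219: 8 bp
  219→231: 12 bp
  231→245: 14 bp
  245→258: 13 bp
  258→264: 6 bp
  264→274: 10 bp
  274→5 (wrap): 279-274+5 = 10 bp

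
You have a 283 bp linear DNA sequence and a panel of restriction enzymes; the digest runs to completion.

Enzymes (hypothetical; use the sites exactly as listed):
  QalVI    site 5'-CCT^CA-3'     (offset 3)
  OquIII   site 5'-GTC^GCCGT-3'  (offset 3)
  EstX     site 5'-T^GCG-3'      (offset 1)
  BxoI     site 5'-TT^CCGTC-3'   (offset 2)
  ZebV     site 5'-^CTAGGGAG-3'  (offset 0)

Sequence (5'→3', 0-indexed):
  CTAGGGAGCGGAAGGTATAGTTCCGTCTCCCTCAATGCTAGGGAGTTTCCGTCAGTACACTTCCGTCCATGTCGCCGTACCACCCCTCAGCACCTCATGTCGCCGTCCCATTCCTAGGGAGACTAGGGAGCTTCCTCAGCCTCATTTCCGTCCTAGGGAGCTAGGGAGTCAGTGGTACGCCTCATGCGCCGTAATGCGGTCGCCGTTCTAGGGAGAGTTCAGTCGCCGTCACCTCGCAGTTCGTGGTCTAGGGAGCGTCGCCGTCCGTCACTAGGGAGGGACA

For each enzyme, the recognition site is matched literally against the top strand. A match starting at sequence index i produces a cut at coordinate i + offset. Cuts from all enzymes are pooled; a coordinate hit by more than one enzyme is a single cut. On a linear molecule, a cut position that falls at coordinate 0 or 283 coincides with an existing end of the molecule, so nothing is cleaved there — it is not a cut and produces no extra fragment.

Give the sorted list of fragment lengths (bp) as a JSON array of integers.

Per-enzyme occurrences:
  QalVI CCTCA/3: at [29, 84, 92, 133, 139, 179] ⇒ [32, 87, 95, 136, 142, 182]
  OquIII GTCGCCGT/3: at [70, 98, 198, 221, 256] ⇒ [73, 101, 201, 224, 259]
  EstX TGCG/1: at [184, 194] ⇒ [185, 195]
  BxoI TTCCGTC/2: at [20, 46, 60, 145] ⇒ [22, 48, 62, 147]
  ZebV CTAGGGAG/0: at [0, 37, 113, 122, 152, 160, 207, 247, 270] ⇒ [37, 113, 122, 152, 160, 207, 247, 270] (position 0 is a terminus of the linear molecule — no cut)

Pooled cuts: [22, 32, 37, 48, 62, 73, 87, 95, 101, 113, 122, 136, 142, 147, 152, 160, 182, 185, 195, 201, 207, 224, 247, 259, 270]

Fragments:
  [0,22): 22 bp
  [22,32): 10 bp
  [32,37): 5 bp
  [37,48): 11 bp
  [48,62): 14 bp
  [62,73): 11 bp
  [73,87): 14 bp
  [87,95): 8 bp
  [95,101): 6 bp
  [101,113): 12 bp
  [113,122): 9 bp
  [122,136): 14 bp
  [136,142): 6 bp
  [142,147): 5 bp
  [147,152): 5 bp
  [152,160): 8 bp
  [160,182): 22 bp
  [182,185): 3 bp
  [185,195): 10 bp
  [195,201): 6 bp
  [201,207): 6 bp
  [207,224): 17 bp
  [224,247): 23 bp
  [247,259): 12 bp
  [259,270): 11 bp
  [270,283): 13 bp

[3,5,5,5,6,6,6,6,8,8,9,10,10,11,11,11,12,12,13,14,14,14,17,22,22,23]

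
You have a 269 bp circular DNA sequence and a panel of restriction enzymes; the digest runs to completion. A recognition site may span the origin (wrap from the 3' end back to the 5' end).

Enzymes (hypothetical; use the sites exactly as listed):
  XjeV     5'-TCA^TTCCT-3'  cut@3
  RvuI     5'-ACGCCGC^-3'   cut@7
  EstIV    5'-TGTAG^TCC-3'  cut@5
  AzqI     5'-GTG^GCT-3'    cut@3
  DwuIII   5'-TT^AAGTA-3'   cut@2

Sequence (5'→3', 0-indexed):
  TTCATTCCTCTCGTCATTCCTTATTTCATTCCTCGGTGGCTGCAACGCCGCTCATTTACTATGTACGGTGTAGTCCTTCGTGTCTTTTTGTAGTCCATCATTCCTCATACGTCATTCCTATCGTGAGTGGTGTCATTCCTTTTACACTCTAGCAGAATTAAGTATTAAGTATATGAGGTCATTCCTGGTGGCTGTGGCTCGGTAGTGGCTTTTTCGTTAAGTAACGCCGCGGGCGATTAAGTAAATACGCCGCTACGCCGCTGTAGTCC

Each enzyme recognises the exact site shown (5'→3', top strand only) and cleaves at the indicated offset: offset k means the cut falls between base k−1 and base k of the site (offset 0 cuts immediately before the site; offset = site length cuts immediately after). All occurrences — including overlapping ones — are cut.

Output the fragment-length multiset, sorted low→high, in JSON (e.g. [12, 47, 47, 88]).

[5,6,7,7,7,8,8,9,10,11,11,12,12,12,13,14,15,15,20,21,22,24]

Site scan:
  XjeV TCATTCCT/3: at [1, 13, 25, 97, 111, 132, 178] ⇒ [4, 16, 28, 100, 114, 135, 181]
  RvuI ACGCCGC/7: at [44, 223, 246, 254] ⇒ [51, 230, 253, 261]
  EstIV TGTAGTCC/5: at [68, 88, 261] ⇒ [73, 93, 266]
  AzqI GTGGCT/3: at [35, 187, 193, 204] ⇒ [38, 190, 196, 207]
  DwuIII TTAAGTA/2: at [157, 164, 216, 236] ⇒ [159, 166, 218, 238]

Pooled cuts: [4, 16, 28, 38, 51, 73, 93, 100, 114, 135, 159, 166, 181, 190, 196, 207, 218, 230, 238, 253, 261, 266]

Fragments:
  4→16: 12 bp
  16→28: 12 bp
  28→38: 10 bp
  38→51: 13 bp
  51→73: 22 bp
  73→93: 20 bp
  93→100: 7 bp
  100→114: 14 bp
  114→135: 21 bp
  135→159: 24 bp
  159→166: 7 bp
  166→181: 15 bp
  181→190: 9 bp
  190→196: 6 bp
  196→207: 11 bp
  207→218: 11 bp
  218→230: 12 bp
  230→238: 8 bp
  238→253: 15 bp
  253→261: 8 bp
  261→266: 5 bp
  266→4 (wrap): 269-266+4 = 7 bp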